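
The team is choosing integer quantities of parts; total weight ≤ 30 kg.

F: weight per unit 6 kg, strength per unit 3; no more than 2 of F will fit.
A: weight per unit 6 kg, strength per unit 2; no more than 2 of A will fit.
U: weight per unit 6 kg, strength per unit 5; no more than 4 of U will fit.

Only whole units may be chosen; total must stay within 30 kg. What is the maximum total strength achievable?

23

Take 1×F and 4×U: weight 30 ≤ 30, strength 1·3 + 4·5 = 23.
U has the best ratio (5/6) and is taken to its limit of 4; remaining capacity is filled optimally with the others.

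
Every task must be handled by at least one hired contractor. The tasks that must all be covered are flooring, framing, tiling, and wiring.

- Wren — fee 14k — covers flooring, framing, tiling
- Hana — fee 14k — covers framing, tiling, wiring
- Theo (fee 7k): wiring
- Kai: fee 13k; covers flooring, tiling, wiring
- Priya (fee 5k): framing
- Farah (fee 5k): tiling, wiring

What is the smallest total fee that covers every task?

18

This is a weighted set-cover instance.
The greedy cost-per-new-task heuristic would pick Farah, Priya, and Kai for 23, but a cheaper cover exists.
Choose Kai and Priya: together they cover flooring, framing, tiling, wiring — every task.
Total fee: 13 + 5 = 18.
No cover costs less than 18.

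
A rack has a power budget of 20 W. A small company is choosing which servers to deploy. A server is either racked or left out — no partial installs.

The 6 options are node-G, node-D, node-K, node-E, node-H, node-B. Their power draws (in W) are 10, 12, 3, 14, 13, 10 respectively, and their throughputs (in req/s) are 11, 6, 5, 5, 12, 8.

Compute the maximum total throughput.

Treat it as a binary knapsack problem.
Allowing fractional choices, the relaxed optimum would be about 22.5, but servers are indivisible.
node-G + node-K: power draw 10 + 3 = 13 ≤ 20, throughput 11 + 5 = 16.
node-K + node-H: power draw 3 + 13 = 16 ≤ 20, throughput 5 + 12 = 17.
node-G + node-B: power draw 10 + 10 = 20 ≤ 20, throughput 11 + 8 = 19.
Best is node-G and node-B with total throughput 19.

19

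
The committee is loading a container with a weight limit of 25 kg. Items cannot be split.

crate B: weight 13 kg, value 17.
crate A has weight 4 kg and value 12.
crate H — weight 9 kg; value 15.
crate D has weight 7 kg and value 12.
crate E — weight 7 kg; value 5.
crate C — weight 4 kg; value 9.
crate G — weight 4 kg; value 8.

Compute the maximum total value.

48

This is a 0-1 knapsack instance.
Allowing fractional choices, the relaxed optimum would be about 51.0, but items are indivisible.
crate A + crate H + crate D + crate C: weight 4 + 9 + 7 + 4 = 24 ≤ 25, value 12 + 15 + 12 + 9 = 48.
crate B + crate A + crate C + crate G: weight 13 + 4 + 4 + 4 = 25 ≤ 25, value 17 + 12 + 9 + 8 = 46.
crate A + crate H + crate D + crate G: weight 4 + 9 + 7 + 4 = 24 ≤ 25, value 12 + 15 + 12 + 8 = 47.
Best is crate A, crate H, crate D, and crate C with total value 48.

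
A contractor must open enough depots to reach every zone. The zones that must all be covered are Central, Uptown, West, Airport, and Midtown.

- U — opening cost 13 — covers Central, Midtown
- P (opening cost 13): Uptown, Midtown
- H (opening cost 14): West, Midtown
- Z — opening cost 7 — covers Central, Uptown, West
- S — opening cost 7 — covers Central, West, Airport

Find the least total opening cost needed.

The greedy cost-per-new-zone heuristic would pick Z, S, and U for 27, but a cheaper cover exists.
Choose P and S: together they cover Central, Uptown, West, Airport, Midtown — every zone.
Total opening cost: 13 + 7 = 20.
No cover costs less than 20.

20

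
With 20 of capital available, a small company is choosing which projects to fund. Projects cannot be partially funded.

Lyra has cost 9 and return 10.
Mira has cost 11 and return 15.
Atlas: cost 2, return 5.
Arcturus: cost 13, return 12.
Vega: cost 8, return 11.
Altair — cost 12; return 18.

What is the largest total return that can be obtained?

29

Take Vega and Altair: cost 8 + 12 = 20 ≤ 20, return 11 + 18 = 29.
No other feasible combination does better.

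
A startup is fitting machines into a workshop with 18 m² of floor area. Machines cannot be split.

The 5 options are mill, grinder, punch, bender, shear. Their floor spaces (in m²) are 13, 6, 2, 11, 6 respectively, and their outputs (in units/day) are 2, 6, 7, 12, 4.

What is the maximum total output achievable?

Allowing fractional choices, the relaxed optimum would be about 24.0, but machines are indivisible.
grinder + bender: floor space 6 + 11 = 17 ≤ 18, output 6 + 12 = 18.
grinder + punch + shear: floor space 6 + 2 + 6 = 14 ≤ 18, output 6 + 7 + 4 = 17.
punch + bender: floor space 2 + 11 = 13 ≤ 18, output 7 + 12 = 19.
Best is punch and bender with total output 19.

19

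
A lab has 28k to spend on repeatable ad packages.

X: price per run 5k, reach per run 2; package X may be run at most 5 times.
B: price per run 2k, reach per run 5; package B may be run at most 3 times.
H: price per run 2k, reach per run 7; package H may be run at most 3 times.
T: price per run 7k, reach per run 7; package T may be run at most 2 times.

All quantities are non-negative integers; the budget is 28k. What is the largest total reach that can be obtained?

50

This is a bounded integer knapsack.
3×B, 3×H, and 2×T: price 26 ≤ 28, reach 3·5 + 3·7 + 2·7 = 50.
2×B, 3×H, and 2×T: price 24 ≤ 28, reach 2·5 + 3·7 + 2·7 = 45.
Best is 50.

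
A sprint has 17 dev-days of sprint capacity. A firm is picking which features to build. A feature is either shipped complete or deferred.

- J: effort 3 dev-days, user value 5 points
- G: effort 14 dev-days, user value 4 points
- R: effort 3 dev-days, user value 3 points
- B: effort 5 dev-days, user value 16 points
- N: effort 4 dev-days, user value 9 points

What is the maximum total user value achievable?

Take J, R, B, and N: effort 3 + 3 + 5 + 4 = 15 ≤ 17, user value 5 + 3 + 16 + 9 = 33.
No other feasible combination does better.

33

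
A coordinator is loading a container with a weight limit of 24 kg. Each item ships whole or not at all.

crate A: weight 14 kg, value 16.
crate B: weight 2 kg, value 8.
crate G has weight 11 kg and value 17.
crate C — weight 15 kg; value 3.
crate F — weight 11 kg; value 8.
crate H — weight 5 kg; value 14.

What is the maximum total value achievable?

39

crate B + crate G + crate H: weight 2 + 11 + 5 = 18 ≤ 24, value 8 + 17 + 14 = 39.
crate B + crate G + crate F: weight 2 + 11 + 11 = 24 ≤ 24, value 8 + 17 + 8 = 33.
crate A + crate B + crate H: weight 14 + 2 + 5 = 21 ≤ 24, value 16 + 8 + 14 = 38.
Best is crate B, crate G, and crate H with total value 39.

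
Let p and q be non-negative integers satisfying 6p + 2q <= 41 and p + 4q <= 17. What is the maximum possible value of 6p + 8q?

54

(p,q)=(5,3) is feasible, giving 54.
(p,q)=(6,2) is feasible, giving 52.
(p,q)=(4,3) is feasible, giving 48.
(p,q)=(5,2) is feasible, giving 46.
No feasible integer point exceeds 54.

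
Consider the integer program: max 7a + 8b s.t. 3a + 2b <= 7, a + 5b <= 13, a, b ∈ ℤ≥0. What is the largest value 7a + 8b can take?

23

(a,b)=(1,2): 3·1+2·2=7≤7, 1·1+5·2=11≤13, objective 23.
(a,b)=(0,2): 3·0+2·2=4≤7, 1·0+5·2=10≤13, objective 16.
(a,b)=(1,1): 3·1+2·1=5≤7, 1·1+5·1=6≤13, objective 15.
(a,b)=(0,1): 3·0+2·1=2≤7, 1·0+5·1=5≤13, objective 8.
No feasible integer point exceeds 23.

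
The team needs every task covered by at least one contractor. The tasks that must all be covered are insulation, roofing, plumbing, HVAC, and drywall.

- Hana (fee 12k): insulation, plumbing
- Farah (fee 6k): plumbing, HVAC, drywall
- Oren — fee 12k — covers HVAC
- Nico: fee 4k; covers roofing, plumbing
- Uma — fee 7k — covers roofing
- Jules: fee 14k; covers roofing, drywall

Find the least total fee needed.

Choose Hana, Farah, and Nico: together they cover insulation, roofing, plumbing, HVAC, drywall — every task.
Total fee: 12 + 6 + 4 = 22.

22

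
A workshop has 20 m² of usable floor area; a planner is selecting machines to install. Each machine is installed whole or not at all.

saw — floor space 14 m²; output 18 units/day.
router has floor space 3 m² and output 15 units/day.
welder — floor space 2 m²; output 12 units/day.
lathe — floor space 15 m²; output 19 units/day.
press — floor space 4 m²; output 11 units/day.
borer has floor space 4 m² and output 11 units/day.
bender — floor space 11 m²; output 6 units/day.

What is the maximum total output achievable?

49

Treat it as a binary knapsack problem.
saw + router + welder: floor space 14 + 3 + 2 = 19 ≤ 20, output 18 + 15 + 12 = 45.
router + welder + lathe: floor space 3 + 2 + 15 = 20 ≤ 20, output 15 + 12 + 19 = 46.
router + welder + press + borer: floor space 3 + 2 + 4 + 4 = 13 ≤ 20, output 15 + 12 + 11 + 11 = 49.
Best is router, welder, press, and borer with total output 49.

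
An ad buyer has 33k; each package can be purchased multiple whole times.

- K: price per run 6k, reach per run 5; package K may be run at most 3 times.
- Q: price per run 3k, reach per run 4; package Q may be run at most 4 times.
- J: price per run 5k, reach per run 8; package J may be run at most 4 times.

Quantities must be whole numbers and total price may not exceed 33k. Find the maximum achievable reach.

48

1×K, 2×Q, and 4×J: price 32 ≤ 33, reach 1·5 + 2·4 + 4·8 = 45.
4×Q and 4×J: price 32 ≤ 33, reach 4·4 + 4·8 = 48.
Best is 48.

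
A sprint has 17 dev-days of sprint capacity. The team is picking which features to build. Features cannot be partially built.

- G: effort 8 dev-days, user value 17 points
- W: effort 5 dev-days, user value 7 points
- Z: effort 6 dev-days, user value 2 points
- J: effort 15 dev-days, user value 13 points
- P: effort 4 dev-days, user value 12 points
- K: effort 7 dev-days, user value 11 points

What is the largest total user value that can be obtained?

Allowing fractional choices, the relaxed optimum would be about 36.9, but features are indivisible.
G + W + P: effort 8 + 5 + 4 = 17 ≤ 17, user value 17 + 7 + 12 = 36.
W + P + K: effort 5 + 4 + 7 = 16 ≤ 17, user value 7 + 12 + 11 = 30.
Best is G, W, and P with total user value 36.

36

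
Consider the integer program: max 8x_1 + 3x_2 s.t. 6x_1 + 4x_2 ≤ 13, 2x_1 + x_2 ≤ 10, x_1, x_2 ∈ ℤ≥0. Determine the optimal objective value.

16

The continuous relaxation peaks at (2.17, 0) with value 17.33; rounding to a feasible lattice point costs some objective.
(x_1,x_2)=(2,0) is feasible, giving 16.
(x_1,x_2)=(1,1) is feasible, giving 11.
No feasible integer point exceeds 16.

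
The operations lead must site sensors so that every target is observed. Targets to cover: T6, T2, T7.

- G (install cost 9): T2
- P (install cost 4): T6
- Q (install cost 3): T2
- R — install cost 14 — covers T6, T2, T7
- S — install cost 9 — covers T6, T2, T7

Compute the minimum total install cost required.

S alone covers T6, T2, T7 — every target.
Total install cost: 9.

9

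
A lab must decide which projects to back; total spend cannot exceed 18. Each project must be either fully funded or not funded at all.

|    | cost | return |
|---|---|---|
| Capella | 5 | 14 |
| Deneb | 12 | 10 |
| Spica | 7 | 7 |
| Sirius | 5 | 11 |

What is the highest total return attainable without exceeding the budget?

32

This is an integer program with binary decision variables.
Allowing fractional choices, the relaxed optimum would be about 32.8, but projects are indivisible.
Capella + Spica + Sirius: cost 5 + 7 + 5 = 17 ≤ 18, return 14 + 7 + 11 = 32.
Capella + Deneb: cost 5 + 12 = 17 ≤ 18, return 14 + 10 = 24.
Capella + Sirius: cost 5 + 5 = 10 ≤ 18, return 14 + 11 = 25.
Best is Capella, Spica, and Sirius with total return 32.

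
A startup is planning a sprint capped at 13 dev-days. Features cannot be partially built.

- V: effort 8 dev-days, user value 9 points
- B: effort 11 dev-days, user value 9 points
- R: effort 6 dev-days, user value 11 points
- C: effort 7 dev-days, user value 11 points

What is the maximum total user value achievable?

22

C: effort 7 ≤ 13, user value 11.
R: effort 6 ≤ 13, user value 11.
R + C: effort 6 + 7 = 13 ≤ 13, user value 11 + 11 = 22.
Best is R and C with total user value 22.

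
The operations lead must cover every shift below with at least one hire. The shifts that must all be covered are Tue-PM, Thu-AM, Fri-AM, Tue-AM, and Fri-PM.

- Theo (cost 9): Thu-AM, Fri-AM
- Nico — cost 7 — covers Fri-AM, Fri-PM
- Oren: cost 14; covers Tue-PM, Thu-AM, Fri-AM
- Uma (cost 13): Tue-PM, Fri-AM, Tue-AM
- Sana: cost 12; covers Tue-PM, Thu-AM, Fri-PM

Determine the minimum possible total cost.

The greedy cost-per-new-shift heuristic would pick Nico, Sana, and Uma for 32, but a cheaper cover exists.
Choose Uma and Sana: together they cover Tue-PM, Thu-AM, Fri-AM, Tue-AM, Fri-PM — every shift.
Total cost: 13 + 12 = 25.
No cover costs less than 25.

25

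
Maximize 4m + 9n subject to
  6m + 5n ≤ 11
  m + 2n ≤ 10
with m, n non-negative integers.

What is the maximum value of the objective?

18

Relaxing integrality, the LP optimum is 19.80 at (m,n) = (0, 2.2), which is not an integer point.
(m,n)=(0,2): 6·0+5·2=10≤11, 1·0+2·2=4≤10, objective 18.
(m,n)=(1,1): 6·1+5·1=11≤11, 1·1+2·1=3≤10, objective 13.
(m,n)=(0,1): 6·0+5·1=5≤11, 1·0+2·1=2≤10, objective 9.
The best lattice point is (0,2), giving 18.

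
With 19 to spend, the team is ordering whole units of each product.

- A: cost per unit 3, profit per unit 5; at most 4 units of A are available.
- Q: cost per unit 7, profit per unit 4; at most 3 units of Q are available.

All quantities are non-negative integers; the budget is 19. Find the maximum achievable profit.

24

4×A: cost 12 ≤ 19, profit 4·5 = 20.
4×A and 1×Q: cost 19 ≤ 19, profit 4·5 + 1·4 = 24.
Best is 24.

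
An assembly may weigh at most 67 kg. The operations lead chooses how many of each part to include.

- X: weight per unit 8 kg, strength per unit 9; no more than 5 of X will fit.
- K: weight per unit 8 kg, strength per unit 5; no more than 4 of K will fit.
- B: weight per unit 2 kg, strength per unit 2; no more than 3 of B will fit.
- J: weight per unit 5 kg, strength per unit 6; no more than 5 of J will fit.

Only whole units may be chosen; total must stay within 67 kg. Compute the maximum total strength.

Take 5×X, 1×B, and 5×J: weight 67 ≤ 67, strength 5·9 + 1·2 + 5·6 = 77.
J has the best ratio (6/5) and is taken to its limit of 5; remaining capacity is filled optimally with the others.

77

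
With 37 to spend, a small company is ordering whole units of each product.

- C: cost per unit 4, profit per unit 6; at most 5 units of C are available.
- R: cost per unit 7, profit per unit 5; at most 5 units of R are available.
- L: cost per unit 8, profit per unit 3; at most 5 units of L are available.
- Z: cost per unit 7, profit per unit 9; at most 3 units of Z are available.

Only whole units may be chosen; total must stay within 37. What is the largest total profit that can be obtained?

51

This is a bounded integer knapsack.
C has the best ratio (6/4); taking only C gives at most 5×6 = 30 (stopped by the supply cap of 5).
Mixing does better — 4×C and 3×Z: cost 37 ≤ 37, profit 4·6 + 3·9 = 51.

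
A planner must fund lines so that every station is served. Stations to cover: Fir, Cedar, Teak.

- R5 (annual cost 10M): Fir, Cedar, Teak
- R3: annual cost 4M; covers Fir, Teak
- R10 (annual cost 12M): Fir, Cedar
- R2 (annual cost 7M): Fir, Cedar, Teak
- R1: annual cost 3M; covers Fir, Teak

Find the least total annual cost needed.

7

R2 alone covers Fir, Cedar, Teak — every station.
Total annual cost: 7.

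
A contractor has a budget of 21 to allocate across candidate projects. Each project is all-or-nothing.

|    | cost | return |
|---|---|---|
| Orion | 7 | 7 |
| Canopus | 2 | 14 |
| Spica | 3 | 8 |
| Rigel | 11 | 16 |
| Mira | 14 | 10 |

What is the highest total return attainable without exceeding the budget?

Allowing fractional choices, the relaxed optimum would be about 43.0, but projects are indivisible.
Canopus + Spica + Mira: cost 2 + 3 + 14 = 19 ≤ 21, return 14 + 8 + 10 = 32.
Canopus + Spica + Rigel: cost 2 + 3 + 11 = 16 ≤ 21, return 14 + 8 + 16 = 38.
Orion + Canopus + Rigel: cost 7 + 2 + 11 = 20 ≤ 21, return 7 + 14 + 16 = 37.
Best is Canopus, Spica, and Rigel with total return 38.

38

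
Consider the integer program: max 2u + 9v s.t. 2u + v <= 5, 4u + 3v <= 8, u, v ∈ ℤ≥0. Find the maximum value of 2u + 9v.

(u,v)=(0,2) is feasible, giving 18.
(u,v)=(1,1) is feasible, giving 11.
Maximum is 18 at (u,v)=(0,2).

18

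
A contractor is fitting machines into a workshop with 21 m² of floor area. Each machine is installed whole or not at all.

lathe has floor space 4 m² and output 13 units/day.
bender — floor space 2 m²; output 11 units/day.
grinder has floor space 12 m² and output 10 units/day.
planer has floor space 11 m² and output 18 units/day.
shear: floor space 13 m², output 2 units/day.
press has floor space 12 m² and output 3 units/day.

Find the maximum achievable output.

This is a 0-1 knapsack instance.
lathe + bender + planer: floor space 4 + 2 + 11 = 17 ≤ 21, output 13 + 11 + 18 = 42.
lathe + bender + grinder: floor space 4 + 2 + 12 = 18 ≤ 21, output 13 + 11 + 10 = 34.
lathe + planer: floor space 4 + 11 = 15 ≤ 21, output 13 + 18 = 31.
Best is lathe, bender, and planer with total output 42.

42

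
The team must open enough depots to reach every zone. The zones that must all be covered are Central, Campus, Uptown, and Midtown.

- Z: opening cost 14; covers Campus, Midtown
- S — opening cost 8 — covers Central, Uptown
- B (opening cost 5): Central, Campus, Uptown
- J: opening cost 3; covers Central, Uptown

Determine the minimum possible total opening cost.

This is a weighted set-cover instance.
The greedy cost-per-new-zone heuristic would pick J, B, and Z for 22, but a cheaper cover exists.
Choose Z and J: together they cover Central, Campus, Uptown, Midtown — every zone.
Total opening cost: 14 + 3 = 17.
No cover costs less than 17.

17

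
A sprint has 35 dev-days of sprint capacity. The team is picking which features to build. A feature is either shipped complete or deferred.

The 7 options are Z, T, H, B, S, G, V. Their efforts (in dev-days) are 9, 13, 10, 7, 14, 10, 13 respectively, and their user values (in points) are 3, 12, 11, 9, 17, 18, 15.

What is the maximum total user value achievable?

H + G + V: effort 10 + 10 + 13 = 33 ≤ 35, user value 11 + 18 + 15 = 44.
B + S + G: effort 7 + 14 + 10 = 31 ≤ 35, user value 9 + 17 + 18 = 44.
H + S + G: effort 10 + 14 + 10 = 34 ≤ 35, user value 11 + 17 + 18 = 46.
Best is H, S, and G with total user value 46.

46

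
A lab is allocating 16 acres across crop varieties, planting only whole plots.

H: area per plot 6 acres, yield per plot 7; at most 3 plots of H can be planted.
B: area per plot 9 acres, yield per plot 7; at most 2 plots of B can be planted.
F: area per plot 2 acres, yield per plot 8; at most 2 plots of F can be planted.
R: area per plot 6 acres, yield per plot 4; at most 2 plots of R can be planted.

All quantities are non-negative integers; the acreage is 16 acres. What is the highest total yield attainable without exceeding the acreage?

F has the best ratio (8/2); taking only F gives at most 2×8 = 16 (stopped by the supply cap of 2).
Mixing does better — 2×H and 2×F: area 16 ≤ 16, yield 2·7 + 2·8 = 30.

30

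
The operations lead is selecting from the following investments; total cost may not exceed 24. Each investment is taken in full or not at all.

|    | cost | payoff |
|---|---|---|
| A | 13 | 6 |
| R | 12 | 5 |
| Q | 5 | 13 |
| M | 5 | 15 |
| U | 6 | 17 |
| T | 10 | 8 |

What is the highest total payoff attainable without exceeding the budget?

Allowing fractional choices, the relaxed optimum would be about 51.4, but investments are indivisible.
Q + M + U: cost 5 + 5 + 6 = 16 ≤ 24, payoff 13 + 15 + 17 = 45.
M + U + T: cost 5 + 6 + 10 = 21 ≤ 24, payoff 15 + 17 + 8 = 40.
Best is Q, M, and U with total payoff 45.

45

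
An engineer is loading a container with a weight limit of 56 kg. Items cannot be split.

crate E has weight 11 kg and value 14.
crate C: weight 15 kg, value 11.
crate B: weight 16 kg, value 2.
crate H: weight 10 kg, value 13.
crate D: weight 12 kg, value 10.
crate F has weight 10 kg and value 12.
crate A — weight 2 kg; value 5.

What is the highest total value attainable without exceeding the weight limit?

This is an integer program with binary decision variables.
crate E + crate H + crate D + crate F + crate A: weight 11 + 10 + 12 + 10 + 2 = 45 ≤ 56, value 14 + 13 + 10 + 12 + 5 = 54.
crate E + crate C + crate H + crate F + crate A: weight 11 + 15 + 10 + 10 + 2 = 48 ≤ 56, value 14 + 11 + 13 + 12 + 5 = 55.
crate E + crate C + crate H + crate D + crate A: weight 11 + 15 + 10 + 12 + 2 = 50 ≤ 56, value 14 + 11 + 13 + 10 + 5 = 53.
Best is crate E, crate C, crate H, crate F, and crate A with total value 55.

55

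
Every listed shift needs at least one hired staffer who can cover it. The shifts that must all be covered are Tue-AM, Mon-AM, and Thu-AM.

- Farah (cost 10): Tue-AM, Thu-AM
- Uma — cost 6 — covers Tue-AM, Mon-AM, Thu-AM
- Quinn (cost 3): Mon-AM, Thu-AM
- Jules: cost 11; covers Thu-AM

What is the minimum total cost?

The greedy cost-per-new-shift heuristic would pick Quinn and Uma for 9, but a cheaper cover exists.
Uma alone covers Tue-AM, Mon-AM, Thu-AM — every shift.
Total cost: 6.
No cover costs less than 6.

6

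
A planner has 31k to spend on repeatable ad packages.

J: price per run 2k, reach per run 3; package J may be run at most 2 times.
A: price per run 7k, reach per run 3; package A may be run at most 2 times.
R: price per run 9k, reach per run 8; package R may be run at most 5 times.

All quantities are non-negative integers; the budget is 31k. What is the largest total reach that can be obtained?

J has the best ratio (3/2); taking only J gives at most 2×3 = 6 (stopped by the supply cap of 2).
Mixing does better — 2×J and 3×R: price 31 ≤ 31, reach 2·3 + 3·8 = 30.

30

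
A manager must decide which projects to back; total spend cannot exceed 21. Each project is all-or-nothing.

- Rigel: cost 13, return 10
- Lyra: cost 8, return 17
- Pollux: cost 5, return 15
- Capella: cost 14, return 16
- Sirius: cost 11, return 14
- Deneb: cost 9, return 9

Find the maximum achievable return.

32

Allowing fractional choices, the relaxed optimum would be about 42.2, but projects are indivisible.
Lyra + Pollux: cost 8 + 5 = 13 ≤ 21, return 17 + 15 = 32.
Pollux + Capella: cost 5 + 14 = 19 ≤ 21, return 15 + 16 = 31.
Best is Lyra and Pollux with total return 32.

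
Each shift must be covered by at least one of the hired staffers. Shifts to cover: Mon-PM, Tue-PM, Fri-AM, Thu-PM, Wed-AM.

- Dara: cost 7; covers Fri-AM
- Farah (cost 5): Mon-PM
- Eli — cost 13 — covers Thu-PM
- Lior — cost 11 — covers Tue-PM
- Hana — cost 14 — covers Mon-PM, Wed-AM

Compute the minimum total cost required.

Choose Dara, Eli, Lior, and Hana: together they cover Mon-PM, Tue-PM, Fri-AM, Thu-PM, Wed-AM — every shift.
Total cost: 7 + 13 + 11 + 14 = 45.

45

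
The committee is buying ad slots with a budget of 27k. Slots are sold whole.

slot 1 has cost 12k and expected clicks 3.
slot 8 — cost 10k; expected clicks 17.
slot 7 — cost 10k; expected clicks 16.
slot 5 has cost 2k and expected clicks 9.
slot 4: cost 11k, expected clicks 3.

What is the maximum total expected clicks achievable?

42

This is a 0-1 knapsack instance.
Allowing fractional choices, the relaxed optimum would be about 43.4, but ad slots are indivisible.
slot 8 + slot 7 + slot 5: cost 10 + 10 + 2 = 22 ≤ 27, expected clicks 17 + 16 + 9 = 42.
slot 8 + slot 7: cost 10 + 10 = 20 ≤ 27, expected clicks 17 + 16 = 33.
Best is slot 8, slot 7, and slot 5 with total expected clicks 42.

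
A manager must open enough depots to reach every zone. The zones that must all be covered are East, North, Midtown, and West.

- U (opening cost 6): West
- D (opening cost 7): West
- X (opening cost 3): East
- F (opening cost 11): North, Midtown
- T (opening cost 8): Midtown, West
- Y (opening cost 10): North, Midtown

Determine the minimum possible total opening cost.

19

The greedy cost-per-new-zone heuristic would pick X, T, and Y for 21, but a cheaper cover exists.
Choose U, X, and Y: together they cover East, North, Midtown, West — every zone.
Total opening cost: 6 + 3 + 10 = 19.
No cover costs less than 19.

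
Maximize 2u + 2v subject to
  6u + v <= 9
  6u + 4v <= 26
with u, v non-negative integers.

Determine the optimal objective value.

(u,v)=(0,6): 6·0+1·6=6≤9, 6·0+4·6=24≤26, objective 12.
(u,v)=(0,5): 6·0+1·5=5≤9, 6·0+4·5=20≤26, objective 10.
No feasible integer point exceeds 12.

12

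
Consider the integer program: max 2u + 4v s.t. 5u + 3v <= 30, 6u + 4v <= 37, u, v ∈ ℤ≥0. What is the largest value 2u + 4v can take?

36

Relaxing integrality, the LP optimum is 37.00 at (u,v) = (0, 9.25), which is not an integer point.
(u,v)=(0,9): 5·0+3·9=27≤30, 6·0+4·9=36≤37, objective 36.
(u,v)=(0,8): 5·0+3·8=24≤30, 6·0+4·8=32≤37, objective 32.
Maximum is 36 at (u,v)=(0,9).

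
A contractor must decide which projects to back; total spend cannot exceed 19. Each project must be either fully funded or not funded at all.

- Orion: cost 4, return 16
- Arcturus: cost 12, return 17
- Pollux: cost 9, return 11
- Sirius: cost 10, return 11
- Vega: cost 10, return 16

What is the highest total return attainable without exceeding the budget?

Take Orion and Arcturus: cost 4 + 12 = 16 ≤ 19, return 16 + 17 = 33.
No other feasible combination does better.

33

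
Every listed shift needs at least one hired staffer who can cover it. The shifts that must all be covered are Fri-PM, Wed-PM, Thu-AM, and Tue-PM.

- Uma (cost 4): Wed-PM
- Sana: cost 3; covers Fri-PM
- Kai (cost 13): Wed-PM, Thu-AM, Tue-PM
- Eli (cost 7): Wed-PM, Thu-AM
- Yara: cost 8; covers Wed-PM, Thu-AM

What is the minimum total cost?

16

This is an integer covering problem.
The greedy cost-per-new-shift heuristic would pick Sana, Eli, and Kai for 23, but a cheaper cover exists.
Choose Sana and Kai: together they cover Fri-PM, Wed-PM, Thu-AM, Tue-PM — every shift.
Total cost: 3 + 13 = 16.
No cover costs less than 16.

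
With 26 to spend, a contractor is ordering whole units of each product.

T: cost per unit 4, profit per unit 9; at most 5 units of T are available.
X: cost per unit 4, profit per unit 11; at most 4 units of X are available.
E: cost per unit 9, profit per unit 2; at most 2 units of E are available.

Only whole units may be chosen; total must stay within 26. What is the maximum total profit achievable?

Take 2×T and 4×X: cost 24 ≤ 26, profit 2·9 + 4·11 = 62.
X has the best ratio (11/4) and is taken to its limit of 4; remaining capacity is filled optimally with the others.

62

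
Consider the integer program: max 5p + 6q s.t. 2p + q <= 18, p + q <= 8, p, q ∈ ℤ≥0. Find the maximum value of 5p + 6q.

48

(p,q)=(0,8): 2·0+1·8=8≤18, 1·0+1·8=8≤8, objective 48.
(p,q)=(1,7): 2·1+1·7=9≤18, 1·1+1·7=8≤8, objective 47.
The best lattice point is (0,8), giving 48.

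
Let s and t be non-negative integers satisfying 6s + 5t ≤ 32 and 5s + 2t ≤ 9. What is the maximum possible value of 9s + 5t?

The continuous relaxation peaks at (0, 4.5) with value 22.50; rounding to a feasible lattice point costs some objective.
(s,t)=(0,4): 6·0+5·4=20≤32, 5·0+2·4=8≤9, objective 20.
(s,t)=(0,3): 6·0+5·3=15≤32, 5·0+2·3=6≤9, objective 15.
Maximum is 20 at (s,t)=(0,4).

20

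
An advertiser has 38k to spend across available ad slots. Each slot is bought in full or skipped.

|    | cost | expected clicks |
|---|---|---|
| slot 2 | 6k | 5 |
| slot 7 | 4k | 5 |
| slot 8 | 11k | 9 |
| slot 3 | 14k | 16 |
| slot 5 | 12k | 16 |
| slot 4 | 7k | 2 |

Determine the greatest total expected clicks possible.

Allowing fractional choices, the relaxed optimum would be about 43.6, but ad slots are indivisible.
slot 8 + slot 3 + slot 5: cost 11 + 14 + 12 = 37 ≤ 38, expected clicks 9 + 16 + 16 = 41.
slot 2 + slot 7 + slot 3 + slot 5: cost 6 + 4 + 14 + 12 = 36 ≤ 38, expected clicks 5 + 5 + 16 + 16 = 42.
slot 7 + slot 3 + slot 5 + slot 4: cost 4 + 14 + 12 + 7 = 37 ≤ 38, expected clicks 5 + 16 + 16 + 2 = 39.
Best is slot 2, slot 7, slot 3, and slot 5 with total expected clicks 42.

42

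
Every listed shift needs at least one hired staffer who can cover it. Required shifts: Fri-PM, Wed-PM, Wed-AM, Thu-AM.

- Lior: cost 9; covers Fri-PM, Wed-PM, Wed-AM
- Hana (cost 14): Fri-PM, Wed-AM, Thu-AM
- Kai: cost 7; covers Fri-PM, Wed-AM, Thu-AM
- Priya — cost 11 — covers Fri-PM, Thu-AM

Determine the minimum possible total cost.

16

Choose Lior and Kai: together they cover Fri-PM, Wed-PM, Wed-AM, Thu-AM — every shift.
Total cost: 9 + 7 = 16.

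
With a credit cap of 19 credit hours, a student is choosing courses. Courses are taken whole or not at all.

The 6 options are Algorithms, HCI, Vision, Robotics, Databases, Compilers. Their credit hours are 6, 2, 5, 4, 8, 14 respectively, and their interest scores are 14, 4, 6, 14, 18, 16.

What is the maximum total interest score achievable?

46

This is an integer program with binary decision variables.
Allowing fractional choices, the relaxed optimum would be about 48.0, but courses are indivisible.
Algorithms + Robotics + Databases: credit hours 6 + 4 + 8 = 18 ≤ 19, interest score 14 + 14 + 18 = 46.
HCI + Vision + Robotics + Databases: credit hours 2 + 5 + 4 + 8 = 19 ≤ 19, interest score 4 + 6 + 14 + 18 = 42.
Algorithms + HCI + Vision + Robotics: credit hours 6 + 2 + 5 + 4 = 17 ≤ 19, interest score 14 + 4 + 6 + 14 = 38.
Best is Algorithms, Robotics, and Databases with total interest score 46.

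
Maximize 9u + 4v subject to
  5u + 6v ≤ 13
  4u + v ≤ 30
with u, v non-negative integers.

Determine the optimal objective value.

(u,v)=(2,0) is feasible, giving 18.
(u,v)=(1,1) is feasible, giving 13.
Maximum is 18 at (u,v)=(2,0).

18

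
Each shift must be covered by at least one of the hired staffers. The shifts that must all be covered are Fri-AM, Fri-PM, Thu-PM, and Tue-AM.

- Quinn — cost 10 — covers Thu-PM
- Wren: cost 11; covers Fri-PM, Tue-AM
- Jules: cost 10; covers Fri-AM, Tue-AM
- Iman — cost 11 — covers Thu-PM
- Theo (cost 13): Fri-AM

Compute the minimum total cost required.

31

Choose Quinn, Wren, and Jules: together they cover Fri-AM, Fri-PM, Thu-PM, Tue-AM — every shift.
Total cost: 10 + 11 + 10 = 31.
No cover costs less than 31.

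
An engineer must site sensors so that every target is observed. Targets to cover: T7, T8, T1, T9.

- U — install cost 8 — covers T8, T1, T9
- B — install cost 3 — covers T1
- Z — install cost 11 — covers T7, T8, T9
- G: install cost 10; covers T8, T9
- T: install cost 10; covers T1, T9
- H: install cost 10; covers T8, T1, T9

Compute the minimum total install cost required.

The greedy cost-per-new-target heuristic would pick U and Z for 19, but a cheaper cover exists.
Choose B and Z: together they cover T7, T8, T1, T9 — every target.
Total install cost: 3 + 11 = 14.
No cover costs less than 14.

14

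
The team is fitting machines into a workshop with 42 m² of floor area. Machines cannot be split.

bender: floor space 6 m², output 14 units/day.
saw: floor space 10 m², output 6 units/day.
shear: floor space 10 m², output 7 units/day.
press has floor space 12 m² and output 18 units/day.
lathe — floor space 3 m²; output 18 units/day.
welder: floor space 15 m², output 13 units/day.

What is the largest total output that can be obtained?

Allowing fractional choices, the relaxed optimum would be about 67.2, but machines are indivisible.
bender + saw + shear + press + lathe: floor space 6 + 10 + 10 + 12 + 3 = 41 ≤ 42, output 14 + 6 + 7 + 18 + 18 = 63.
bender + shear + press + lathe: floor space 6 + 10 + 12 + 3 = 31 ≤ 42, output 14 + 7 + 18 + 18 = 57.
bender + press + lathe + welder: floor space 6 + 12 + 3 + 15 = 36 ≤ 42, output 14 + 18 + 18 + 13 = 63.
The maximum output is 63; one optimal choice is bender, press, lathe, and welder.

63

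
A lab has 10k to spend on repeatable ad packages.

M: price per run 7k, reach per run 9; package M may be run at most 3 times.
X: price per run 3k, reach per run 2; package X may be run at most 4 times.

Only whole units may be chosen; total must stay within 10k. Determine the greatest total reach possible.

This is a bounded integer knapsack.
M has the best ratio (9/7); taking only M gives at most 1×9 = 9 (stopped by the price limit).
Mixing does better — 1×M and 1×X: price 10 ≤ 10, reach 1·9 + 1·2 = 11.

11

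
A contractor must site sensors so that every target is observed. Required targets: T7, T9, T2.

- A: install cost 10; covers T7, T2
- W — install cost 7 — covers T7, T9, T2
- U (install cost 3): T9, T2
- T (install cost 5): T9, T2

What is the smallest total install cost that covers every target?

The greedy cost-per-new-target heuristic would pick U and W for 10, but a cheaper cover exists.
W alone covers T7, T9, T2 — every target.
Total install cost: 7.
No cover costs less than 7.

7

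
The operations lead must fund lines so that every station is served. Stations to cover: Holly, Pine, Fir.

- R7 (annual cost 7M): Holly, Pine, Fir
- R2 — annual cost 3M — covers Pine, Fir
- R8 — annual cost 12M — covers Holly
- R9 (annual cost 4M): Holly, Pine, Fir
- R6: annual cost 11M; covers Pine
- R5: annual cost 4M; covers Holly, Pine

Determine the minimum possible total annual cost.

4

R9 alone covers Holly, Pine, Fir — every station.
Total annual cost: 4.
No cover costs less than 4.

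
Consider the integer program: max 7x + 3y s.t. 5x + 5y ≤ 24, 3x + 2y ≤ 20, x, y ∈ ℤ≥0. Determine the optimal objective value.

28

(x,y)=(4,0): 5·4+5·0=20≤24, 3·4+2·0=12≤20, objective 28.
(x,y)=(3,1): 5·3+5·1=20≤24, 3·3+2·1=11≤20, objective 24.
(x,y)=(3,0): 5·3+5·0=15≤24, 3·3+2·0=9≤20, objective 21.
No feasible integer point exceeds 28.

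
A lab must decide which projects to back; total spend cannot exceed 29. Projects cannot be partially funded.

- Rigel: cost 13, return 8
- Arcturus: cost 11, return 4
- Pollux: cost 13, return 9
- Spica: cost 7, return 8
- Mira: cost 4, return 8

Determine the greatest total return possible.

This is an integer program with binary decision variables.
Allowing fractional choices, the relaxed optimum would be about 28.1, but projects are indivisible.
Arcturus + Pollux + Mira: cost 11 + 13 + 4 = 28 ≤ 29, return 4 + 9 + 8 = 21.
Rigel + Spica + Mira: cost 13 + 7 + 4 = 24 ≤ 29, return 8 + 8 + 8 = 24.
Pollux + Spica + Mira: cost 13 + 7 + 4 = 24 ≤ 29, return 9 + 8 + 8 = 25.
Best is Pollux, Spica, and Mira with total return 25.

25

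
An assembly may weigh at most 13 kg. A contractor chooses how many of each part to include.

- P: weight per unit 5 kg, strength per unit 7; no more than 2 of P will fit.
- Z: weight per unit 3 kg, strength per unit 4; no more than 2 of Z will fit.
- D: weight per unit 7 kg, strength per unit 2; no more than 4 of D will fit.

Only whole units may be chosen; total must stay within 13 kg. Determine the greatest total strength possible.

2×P and 1×Z: weight 13 ≤ 13, strength 2·7 + 1·4 = 18.
1×P and 2×Z: weight 11 ≤ 13, strength 1·7 + 2·4 = 15.
Best is 18.

18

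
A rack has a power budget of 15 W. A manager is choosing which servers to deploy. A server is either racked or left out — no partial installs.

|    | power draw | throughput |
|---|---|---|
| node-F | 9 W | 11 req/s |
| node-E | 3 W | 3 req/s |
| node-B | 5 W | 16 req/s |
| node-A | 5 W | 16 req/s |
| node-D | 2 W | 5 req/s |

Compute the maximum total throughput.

node-E + node-B + node-A + node-D: power draw 3 + 5 + 5 + 2 = 15 ≤ 15, throughput 3 + 16 + 16 + 5 = 40.
node-E + node-B + node-A: power draw 3 + 5 + 5 = 13 ≤ 15, throughput 3 + 16 + 16 = 35.
node-B + node-A + node-D: power draw 5 + 5 + 2 = 12 ≤ 15, throughput 16 + 16 + 5 = 37.
Best is node-E, node-B, node-A, and node-D with total throughput 40.

40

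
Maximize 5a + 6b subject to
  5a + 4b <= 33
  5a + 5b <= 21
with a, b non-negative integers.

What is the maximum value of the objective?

24

(a,b)=(0,4): 5·0+4·4=16≤33, 5·0+5·4=20≤21, objective 24.
(a,b)=(1,3): 5·1+4·3=17≤33, 5·1+5·3=20≤21, objective 23.
(a,b)=(0,3): 5·0+4·3=12≤33, 5·0+5·3=15≤21, objective 18.
Maximum is 24 at (a,b)=(0,4).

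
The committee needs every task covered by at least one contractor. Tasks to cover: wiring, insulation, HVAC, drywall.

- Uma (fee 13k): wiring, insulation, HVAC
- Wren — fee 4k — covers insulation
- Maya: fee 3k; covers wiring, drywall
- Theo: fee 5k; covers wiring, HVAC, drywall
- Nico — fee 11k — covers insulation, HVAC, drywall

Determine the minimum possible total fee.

This is an integer covering problem.
The greedy cost-per-new-task heuristic would pick Maya, Wren, and Theo for 12, but a cheaper cover exists.
Choose Wren and Theo: together they cover wiring, insulation, HVAC, drywall — every task.
Total fee: 4 + 5 = 9.
No cover costs less than 9.

9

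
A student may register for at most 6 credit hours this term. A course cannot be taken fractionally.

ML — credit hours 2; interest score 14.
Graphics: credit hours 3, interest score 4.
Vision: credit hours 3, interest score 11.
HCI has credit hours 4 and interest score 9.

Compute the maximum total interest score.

25

ML + Graphics: credit hours 2 + 3 = 5 ≤ 6, interest score 14 + 4 = 18.
ML + Vision: credit hours 2 + 3 = 5 ≤ 6, interest score 14 + 11 = 25.
ML + HCI: credit hours 2 + 4 = 6 ≤ 6, interest score 14 + 9 = 23.
Best is ML and Vision with total interest score 25.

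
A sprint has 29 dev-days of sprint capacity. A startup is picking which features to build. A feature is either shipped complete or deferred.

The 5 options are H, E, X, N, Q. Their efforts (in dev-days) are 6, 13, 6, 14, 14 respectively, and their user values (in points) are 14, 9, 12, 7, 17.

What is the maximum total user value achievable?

Take H, X, and Q: effort 6 + 6 + 14 = 26 ≤ 29, user value 14 + 12 + 17 = 43.
No other feasible combination does better.

43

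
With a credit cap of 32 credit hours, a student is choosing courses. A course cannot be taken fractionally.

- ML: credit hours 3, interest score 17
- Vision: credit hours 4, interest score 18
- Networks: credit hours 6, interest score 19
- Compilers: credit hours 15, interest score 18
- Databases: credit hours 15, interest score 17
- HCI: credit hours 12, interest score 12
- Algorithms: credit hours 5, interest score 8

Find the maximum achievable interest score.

74

Allowing fractional choices, the relaxed optimum would be about 78.8, but courses are indivisible.
ML + Vision + Networks + Compilers: credit hours 3 + 4 + 6 + 15 = 28 ≤ 32, interest score 17 + 18 + 19 + 18 = 72.
ML + Vision + Networks + HCI + Algorithms: credit hours 3 + 4 + 6 + 12 + 5 = 30 ≤ 32, interest score 17 + 18 + 19 + 12 + 8 = 74.
Best is ML, Vision, Networks, HCI, and Algorithms with total interest score 74.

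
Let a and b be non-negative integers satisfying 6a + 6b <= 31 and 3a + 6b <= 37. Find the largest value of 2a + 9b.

(a,b)=(0,5): 6·0+6·5=30≤31, 3·0+6·5=30≤37, objective 45.
(a,b)=(1,4): 6·1+6·4=30≤31, 3·1+6·4=27≤37, objective 38.
(a,b)=(0,4): 6·0+6·4=24≤31, 3·0+6·4=24≤37, objective 36.
No feasible integer point exceeds 45.

45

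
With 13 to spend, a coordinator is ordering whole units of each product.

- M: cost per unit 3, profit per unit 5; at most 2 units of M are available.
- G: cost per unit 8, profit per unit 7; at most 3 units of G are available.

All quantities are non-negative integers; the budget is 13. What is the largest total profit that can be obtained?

12

This is a bounded integer knapsack.
M has the best ratio (5/3); taking only M gives at most 2×5 = 10 (stopped by the supply cap of 2).
Mixing does better — 1×M and 1×G: cost 11 ≤ 13, profit 1·5 + 1·7 = 12.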